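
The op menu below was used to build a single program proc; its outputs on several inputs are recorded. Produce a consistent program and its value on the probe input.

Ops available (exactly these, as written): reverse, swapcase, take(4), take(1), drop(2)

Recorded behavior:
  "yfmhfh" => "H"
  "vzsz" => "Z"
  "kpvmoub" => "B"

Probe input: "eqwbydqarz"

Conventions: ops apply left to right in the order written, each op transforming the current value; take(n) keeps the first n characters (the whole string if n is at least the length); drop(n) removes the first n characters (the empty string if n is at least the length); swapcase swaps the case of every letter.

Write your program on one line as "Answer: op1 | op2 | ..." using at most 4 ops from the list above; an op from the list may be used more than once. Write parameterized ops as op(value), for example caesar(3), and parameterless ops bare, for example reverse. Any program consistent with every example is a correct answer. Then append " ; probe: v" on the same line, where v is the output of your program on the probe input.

reverse | take(1) | swapcase ; probe: "Z"

Check, running the answer program on each example:
  "yfmhfh" -> "hfhmfy" -> "h" -> "H"
  "vzsz" -> "zszv" -> "z" -> "Z"
  "kpvmoub" -> "buomvpk" -> "b" -> "B"
  probe: "eqwbydqarz" -> "zraqdybwqe" -> "z" -> "Z"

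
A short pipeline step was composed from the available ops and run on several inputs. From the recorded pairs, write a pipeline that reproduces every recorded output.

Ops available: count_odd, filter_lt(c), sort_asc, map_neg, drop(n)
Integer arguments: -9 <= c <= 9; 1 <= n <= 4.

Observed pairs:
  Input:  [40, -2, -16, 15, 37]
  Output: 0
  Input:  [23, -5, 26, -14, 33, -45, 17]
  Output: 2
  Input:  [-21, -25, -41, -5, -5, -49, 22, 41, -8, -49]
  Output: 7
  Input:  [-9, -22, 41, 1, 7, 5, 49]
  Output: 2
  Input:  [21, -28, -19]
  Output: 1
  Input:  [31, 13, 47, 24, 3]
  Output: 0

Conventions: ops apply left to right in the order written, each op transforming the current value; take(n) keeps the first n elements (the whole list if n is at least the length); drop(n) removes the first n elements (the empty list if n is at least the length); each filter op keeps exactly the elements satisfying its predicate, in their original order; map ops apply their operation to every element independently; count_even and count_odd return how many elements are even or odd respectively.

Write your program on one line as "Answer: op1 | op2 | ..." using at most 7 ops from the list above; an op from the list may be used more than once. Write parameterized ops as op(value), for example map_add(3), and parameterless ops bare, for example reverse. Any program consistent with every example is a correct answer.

filter_lt(2) | map_neg | sort_asc | map_neg | sort_asc | count_odd

Check, running the answer program on each example:
  [40, -2, -16, 15, 37] -> [-2, -16] -> [2, 16] -> [2, 16] -> [-2, -16] -> [-16, -2] -> 0
  [23, -5, 26, -14, 33, -45, 17] -> [-5, -14, -45] -> [5, 14, 45] -> [5, 14, 45] -> [-5, -14, -45] -> [-45, -14, -5] -> 2
  [-21, -25, -41, -5, -5, -49, 22, 41, -8, -49] -> [-21, -25, -41, -5, -5, -49, -8, -49] -> [21, 25, 41, 5, 5, 49, 8, 49] -> [5, 5, 8, 21, 25, 41, 49, 49] -> [-5, -5, -8, -21, -25, -41, -49, -49] -> [-49, -49, -41, -25, -21, -8, -5, -5] -> 7
  [-9, -22, 41, 1, 7, 5, 49] -> [-9, -22, 1] -> [9, 22, -1] -> [-1, 9, 22] -> [1, -9, -22] -> [-22, -9, 1] -> 2
  [21, -28, -19] -> [-28, -19] -> [28, 19] -> [19, 28] -> [-19, -28] -> [-28, -19] -> 1
  [31, 13, 47, 24, 3] -> [] -> [] -> [] -> [] -> [] -> 0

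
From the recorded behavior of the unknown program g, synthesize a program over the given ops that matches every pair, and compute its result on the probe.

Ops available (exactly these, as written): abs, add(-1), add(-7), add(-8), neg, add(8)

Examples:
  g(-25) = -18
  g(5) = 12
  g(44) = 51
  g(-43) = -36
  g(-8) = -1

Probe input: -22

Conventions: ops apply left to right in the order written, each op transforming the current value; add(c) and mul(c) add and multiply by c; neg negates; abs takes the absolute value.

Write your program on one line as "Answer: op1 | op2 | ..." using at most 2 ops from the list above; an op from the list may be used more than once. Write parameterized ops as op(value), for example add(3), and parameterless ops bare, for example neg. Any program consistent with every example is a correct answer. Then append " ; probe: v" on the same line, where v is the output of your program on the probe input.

add(8) | add(-1) ; probe: -15

Check, running the answer program on each example:
  -25 -> -17 -> -18
  5 -> 13 -> 12
  44 -> 52 -> 51
  -43 -> -35 -> -36
  -8 -> 0 -> -1
  probe: -22 -> -14 -> -15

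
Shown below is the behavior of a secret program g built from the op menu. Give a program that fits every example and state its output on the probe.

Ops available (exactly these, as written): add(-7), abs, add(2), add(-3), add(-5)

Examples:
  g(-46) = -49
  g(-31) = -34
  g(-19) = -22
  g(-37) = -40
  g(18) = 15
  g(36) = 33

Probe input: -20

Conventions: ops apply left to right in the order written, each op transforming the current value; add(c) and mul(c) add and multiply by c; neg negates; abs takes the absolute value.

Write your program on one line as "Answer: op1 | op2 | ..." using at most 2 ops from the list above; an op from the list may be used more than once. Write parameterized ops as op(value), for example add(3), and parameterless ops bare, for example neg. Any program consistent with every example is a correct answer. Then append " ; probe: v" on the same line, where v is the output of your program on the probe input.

add(2) | add(-5) ; probe: -23

Check, running the answer program on each example:
  -46 -> -44 -> -49
  -31 -> -29 -> -34
  -19 -> -17 -> -22
  -37 -> -35 -> -40
  18 -> 20 -> 15
  36 -> 38 -> 33
  probe: -20 -> -18 -> -23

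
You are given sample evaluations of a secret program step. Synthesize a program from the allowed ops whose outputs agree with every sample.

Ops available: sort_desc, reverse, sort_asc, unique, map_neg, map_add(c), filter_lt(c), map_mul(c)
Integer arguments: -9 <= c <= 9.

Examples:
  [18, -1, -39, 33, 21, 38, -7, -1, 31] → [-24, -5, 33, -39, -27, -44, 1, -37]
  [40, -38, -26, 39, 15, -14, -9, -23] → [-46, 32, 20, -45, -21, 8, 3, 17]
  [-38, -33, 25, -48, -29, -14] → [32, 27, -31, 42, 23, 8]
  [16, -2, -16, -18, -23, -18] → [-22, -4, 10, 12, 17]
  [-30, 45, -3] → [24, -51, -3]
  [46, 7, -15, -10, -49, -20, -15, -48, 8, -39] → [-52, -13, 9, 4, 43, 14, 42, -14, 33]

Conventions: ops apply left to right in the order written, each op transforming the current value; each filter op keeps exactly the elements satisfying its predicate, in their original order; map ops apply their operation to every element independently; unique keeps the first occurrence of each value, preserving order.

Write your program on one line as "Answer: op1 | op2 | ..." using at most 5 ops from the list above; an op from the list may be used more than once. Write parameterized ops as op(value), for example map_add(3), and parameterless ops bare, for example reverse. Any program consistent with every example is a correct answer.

unique | reverse | map_add(6) | map_neg | reverse

Check, running the answer program on each example:
  [18, -1, -39, 33, 21, 38, -7, -1, 31] -> [18, -1, -39, 33, 21, 38, -7, 31] -> [31, -7, 38, 21, 33, -39, -1, 18] -> [37, -1, 44, 27, 39, -33, 5, 24] -> [-37, 1, -44, -27, -39, 33, -5, -24] -> [-24, -5, 33, -39, -27, -44, 1, -37]
  [40, -38, -26, 39, 15, -14, -9, -23] -> [40, -38, -26, 39, 15, -14, -9, -23] -> [-23, -9, -14, 15, 39, -26, -38, 40] -> [-17, -3, -8, 21, 45, -20, -32, 46] -> [17, 3, 8, -21, -45, 20, 32, -46] -> [-46, 32, 20, -45, -21, 8, 3, 17]
  [-38, -33, 25, -48, -29, -14] -> [-38, -33, 25, -48, -29, -14] -> [-14, -29, -48, 25, -33, -38] -> [-8, -23, -42, 31, -27, -32] -> [8, 23, 42, -31, 27, 32] -> [32, 27, -31, 42, 23, 8]
  [16, -2, -16, -18, -23, -18] -> [16, -2, -16, -18, -23] -> [-23, -18, -16, -2, 16] -> [-17, -12, -10, 4, 22] -> [17, 12, 10, -4, -22] -> [-22, -4, 10, 12, 17]
  [-30, 45, -3] -> [-30, 45, -3] -> [-3, 45, -30] -> [3, 51, -24] -> [-3, -51, 24] -> [24, -51, -3]
  [46, 7, -15, -10, -49, -20, -15, -48, 8, -39] -> [46, 7, -15, -10, -49, -20, -48, 8, -39] -> [-39, 8, -48, -20, -49, -10, -15, 7, 46] -> [-33, 14, -42, -14, -43, -4, -9, 13, 52] -> [33, -14, 42, 14, 43, 4, 9, -13, -52] -> [-52, -13, 9, 4, 43, 14, 42, -14, 33]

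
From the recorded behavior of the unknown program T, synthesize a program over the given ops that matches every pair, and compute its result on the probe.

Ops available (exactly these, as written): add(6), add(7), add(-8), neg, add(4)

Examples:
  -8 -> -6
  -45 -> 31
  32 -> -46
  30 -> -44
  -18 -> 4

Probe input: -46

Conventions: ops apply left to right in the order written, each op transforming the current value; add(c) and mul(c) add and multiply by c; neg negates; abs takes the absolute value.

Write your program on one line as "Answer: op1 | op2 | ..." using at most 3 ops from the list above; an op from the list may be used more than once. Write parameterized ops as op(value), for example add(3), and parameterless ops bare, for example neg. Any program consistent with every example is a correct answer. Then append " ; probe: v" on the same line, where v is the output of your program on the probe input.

add(6) | neg | add(-8) ; probe: 32

Check, running the answer program on each example:
  -8 -> -2 -> 2 -> -6
  -45 -> -39 -> 39 -> 31
  32 -> 38 -> -38 -> -46
  30 -> 36 -> -36 -> -44
  -18 -> -12 -> 12 -> 4
  probe: -46 -> -40 -> 40 -> 32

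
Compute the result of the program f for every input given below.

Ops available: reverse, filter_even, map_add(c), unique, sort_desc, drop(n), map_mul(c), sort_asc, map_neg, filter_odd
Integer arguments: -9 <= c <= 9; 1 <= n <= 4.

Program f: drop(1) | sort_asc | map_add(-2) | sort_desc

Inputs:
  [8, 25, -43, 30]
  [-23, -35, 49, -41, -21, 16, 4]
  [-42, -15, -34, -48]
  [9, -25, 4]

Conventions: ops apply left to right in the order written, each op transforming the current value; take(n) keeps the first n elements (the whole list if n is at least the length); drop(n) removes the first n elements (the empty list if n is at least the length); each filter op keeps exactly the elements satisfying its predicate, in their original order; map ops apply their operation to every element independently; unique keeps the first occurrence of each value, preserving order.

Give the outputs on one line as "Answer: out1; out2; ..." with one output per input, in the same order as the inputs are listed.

[28, 23, -45]; [47, 14, 2, -23, -37, -43]; [-17, -36, -50]; [2, -27]

Execution, op by op:
  [8, 25, -43, 30] -> [25, -43, 30] -> [-43, 25, 30] -> [-45, 23, 28] -> [28, 23, -45]
  [-23, -35, 49, -41, -21, 16, 4] -> [-35, 49, -41, -21, 16, 4] -> [-41, -35, -21, 4, 16, 49] -> [-43, -37, -23, 2, 14, 47] -> [47, 14, 2, -23, -37, -43]
  [-42, -15, -34, -48] -> [-15, -34, -48] -> [-48, -34, -15] -> [-50, -36, -17] -> [-17, -36, -50]
  [9, -25, 4] -> [-25, 4] -> [-25, 4] -> [-27, 2] -> [2, -27]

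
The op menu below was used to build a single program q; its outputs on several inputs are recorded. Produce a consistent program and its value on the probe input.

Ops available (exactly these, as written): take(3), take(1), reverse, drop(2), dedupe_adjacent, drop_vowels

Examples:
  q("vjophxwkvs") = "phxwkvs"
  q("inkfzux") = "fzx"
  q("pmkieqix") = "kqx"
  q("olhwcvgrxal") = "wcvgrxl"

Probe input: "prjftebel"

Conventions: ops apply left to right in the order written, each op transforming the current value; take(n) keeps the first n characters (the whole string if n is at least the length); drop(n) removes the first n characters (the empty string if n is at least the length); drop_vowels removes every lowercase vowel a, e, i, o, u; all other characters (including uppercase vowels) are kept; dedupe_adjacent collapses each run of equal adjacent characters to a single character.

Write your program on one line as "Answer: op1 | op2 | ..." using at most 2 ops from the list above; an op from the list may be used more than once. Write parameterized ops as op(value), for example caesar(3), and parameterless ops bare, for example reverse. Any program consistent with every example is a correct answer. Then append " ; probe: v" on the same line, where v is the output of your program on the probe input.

drop_vowels | drop(2) ; probe: "jftbl"

Check, running the answer program on each example:
  "vjophxwkvs" -> "vjphxwkvs" -> "phxwkvs"
  "inkfzux" -> "nkfzx" -> "fzx"
  "pmkieqix" -> "pmkqx" -> "kqx"
  "olhwcvgrxal" -> "lhwcvgrxl" -> "wcvgrxl"
  probe: "prjftebel" -> "prjftbl" -> "jftbl"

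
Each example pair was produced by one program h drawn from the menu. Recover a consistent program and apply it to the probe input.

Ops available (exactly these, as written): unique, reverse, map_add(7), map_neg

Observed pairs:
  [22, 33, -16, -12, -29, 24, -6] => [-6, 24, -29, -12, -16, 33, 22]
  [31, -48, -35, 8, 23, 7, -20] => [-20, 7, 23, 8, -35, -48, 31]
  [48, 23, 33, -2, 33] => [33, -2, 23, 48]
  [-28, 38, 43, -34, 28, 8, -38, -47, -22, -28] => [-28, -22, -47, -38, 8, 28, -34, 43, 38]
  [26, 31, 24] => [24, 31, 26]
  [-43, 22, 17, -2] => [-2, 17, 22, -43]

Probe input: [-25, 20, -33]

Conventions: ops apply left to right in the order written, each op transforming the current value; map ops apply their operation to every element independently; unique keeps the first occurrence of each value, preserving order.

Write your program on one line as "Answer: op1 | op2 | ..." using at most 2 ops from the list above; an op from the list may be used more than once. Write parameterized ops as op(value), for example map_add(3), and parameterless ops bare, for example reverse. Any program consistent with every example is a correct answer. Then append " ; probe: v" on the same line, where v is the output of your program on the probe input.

reverse | unique ; probe: [-33, 20, -25]

Check, running the answer program on each example:
  [22, 33, -16, -12, -29, 24, -6] -> [-6, 24, -29, -12, -16, 33, 22] -> [-6, 24, -29, -12, -16, 33, 22]
  [31, -48, -35, 8, 23, 7, -20] -> [-20, 7, 23, 8, -35, -48, 31] -> [-20, 7, 23, 8, -35, -48, 31]
  [48, 23, 33, -2, 33] -> [33, -2, 33, 23, 48] -> [33, -2, 23, 48]
  [-28, 38, 43, -34, 28, 8, -38, -47, -22, -28] -> [-28, -22, -47, -38, 8, 28, -34, 43, 38, -28] -> [-28, -22, -47, -38, 8, 28, -34, 43, 38]
  [26, 31, 24] -> [24, 31, 26] -> [24, 31, 26]
  [-43, 22, 17, -2] -> [-2, 17, 22, -43] -> [-2, 17, 22, -43]
  probe: [-25, 20, -33] -> [-33, 20, -25] -> [-33, 20, -25]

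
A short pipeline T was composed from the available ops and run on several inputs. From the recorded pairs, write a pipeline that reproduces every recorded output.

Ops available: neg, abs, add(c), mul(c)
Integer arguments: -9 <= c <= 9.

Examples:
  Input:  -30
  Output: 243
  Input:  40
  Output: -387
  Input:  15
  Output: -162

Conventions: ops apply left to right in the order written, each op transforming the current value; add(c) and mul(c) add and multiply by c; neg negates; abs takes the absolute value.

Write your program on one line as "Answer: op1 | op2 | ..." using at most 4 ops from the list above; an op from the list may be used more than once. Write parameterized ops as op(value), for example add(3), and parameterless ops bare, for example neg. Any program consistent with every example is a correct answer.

add(3) | mul(9) | neg

Check, running the answer program on each example:
  -30 -> -27 -> -243 -> 243
  40 -> 43 -> 387 -> -387
  15 -> 18 -> 162 -> -162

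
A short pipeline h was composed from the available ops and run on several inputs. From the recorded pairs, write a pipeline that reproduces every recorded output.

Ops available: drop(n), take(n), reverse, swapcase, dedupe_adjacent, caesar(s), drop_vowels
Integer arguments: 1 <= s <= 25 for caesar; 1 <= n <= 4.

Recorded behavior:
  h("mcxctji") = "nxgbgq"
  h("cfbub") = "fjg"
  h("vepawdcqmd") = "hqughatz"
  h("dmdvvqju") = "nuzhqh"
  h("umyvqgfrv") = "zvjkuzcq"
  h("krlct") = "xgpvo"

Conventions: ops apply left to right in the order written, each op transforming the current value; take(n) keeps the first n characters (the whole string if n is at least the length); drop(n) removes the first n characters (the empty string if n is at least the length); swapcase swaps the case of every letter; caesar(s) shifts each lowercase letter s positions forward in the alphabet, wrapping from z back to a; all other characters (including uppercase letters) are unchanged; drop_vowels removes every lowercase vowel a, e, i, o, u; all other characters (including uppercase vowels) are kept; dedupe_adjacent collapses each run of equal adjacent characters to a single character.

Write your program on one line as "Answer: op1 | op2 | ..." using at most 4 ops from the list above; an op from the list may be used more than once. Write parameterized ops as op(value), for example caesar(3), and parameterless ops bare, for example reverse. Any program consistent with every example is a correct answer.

drop_vowels | dedupe_adjacent | reverse | caesar(4)

Check, running the answer program on each example:
  "mcxctji" -> "mcxctj" -> "mcxctj" -> "jtcxcm" -> "nxgbgq"
  "cfbub" -> "cfbb" -> "cfb" -> "bfc" -> "fjg"
  "vepawdcqmd" -> "vpwdcqmd" -> "vpwdcqmd" -> "dmqcdwpv" -> "hqughatz"
  "dmdvvqju" -> "dmdvvqj" -> "dmdvqj" -> "jqvdmd" -> "nuzhqh"
  "umyvqgfrv" -> "myvqgfrv" -> "myvqgfrv" -> "vrfgqvym" -> "zvjkuzcq"
  "krlct" -> "krlct" -> "krlct" -> "tclrk" -> "xgpvo"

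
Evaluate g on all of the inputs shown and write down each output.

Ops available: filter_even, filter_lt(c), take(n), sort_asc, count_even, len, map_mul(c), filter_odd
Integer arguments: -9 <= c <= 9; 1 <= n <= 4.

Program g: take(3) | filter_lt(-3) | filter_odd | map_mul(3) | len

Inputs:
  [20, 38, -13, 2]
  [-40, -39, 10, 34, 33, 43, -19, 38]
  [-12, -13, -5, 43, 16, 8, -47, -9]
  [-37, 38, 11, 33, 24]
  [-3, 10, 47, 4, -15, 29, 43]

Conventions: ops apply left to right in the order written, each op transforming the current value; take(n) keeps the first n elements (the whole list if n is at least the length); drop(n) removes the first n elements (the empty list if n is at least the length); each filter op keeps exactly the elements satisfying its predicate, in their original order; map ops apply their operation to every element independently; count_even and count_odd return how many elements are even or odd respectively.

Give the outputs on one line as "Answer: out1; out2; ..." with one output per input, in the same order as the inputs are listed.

Execution, op by op:
  [20, 38, -13, 2] -> [20, 38, -13] -> [-13] -> [-13] -> [-39] -> 1
  [-40, -39, 10, 34, 33, 43, -19, 38] -> [-40, -39, 10] -> [-40, -39] -> [-39] -> [-117] -> 1
  [-12, -13, -5, 43, 16, 8, -47, -9] -> [-12, -13, -5] -> [-12, -13, -5] -> [-13, -5] -> [-39, -15] -> 2
  [-37, 38, 11, 33, 24] -> [-37, 38, 11] -> [-37] -> [-37] -> [-111] -> 1
  [-3, 10, 47, 4, -15, 29, 43] -> [-3, 10, 47] -> [] -> [] -> [] -> 0

1; 1; 2; 1; 0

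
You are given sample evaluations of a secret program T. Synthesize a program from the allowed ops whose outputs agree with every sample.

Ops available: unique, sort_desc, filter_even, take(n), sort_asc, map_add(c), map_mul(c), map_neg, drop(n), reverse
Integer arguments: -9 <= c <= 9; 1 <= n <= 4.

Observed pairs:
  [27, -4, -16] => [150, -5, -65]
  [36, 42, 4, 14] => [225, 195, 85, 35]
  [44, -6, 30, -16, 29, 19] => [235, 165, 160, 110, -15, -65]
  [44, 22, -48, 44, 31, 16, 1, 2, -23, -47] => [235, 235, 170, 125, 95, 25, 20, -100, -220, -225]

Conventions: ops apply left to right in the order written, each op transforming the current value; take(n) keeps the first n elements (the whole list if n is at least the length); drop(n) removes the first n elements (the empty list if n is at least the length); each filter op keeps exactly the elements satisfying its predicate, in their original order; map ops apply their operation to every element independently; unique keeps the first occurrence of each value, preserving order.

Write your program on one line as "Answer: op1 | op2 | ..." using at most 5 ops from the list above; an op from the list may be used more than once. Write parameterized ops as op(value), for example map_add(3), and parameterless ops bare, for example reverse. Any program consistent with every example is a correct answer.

map_add(-3) | map_add(6) | sort_asc | sort_desc | map_mul(5)

Check, running the answer program on each example:
  [27, -4, -16] -> [24, -7, -19] -> [30, -1, -13] -> [-13, -1, 30] -> [30, -1, -13] -> [150, -5, -65]
  [36, 42, 4, 14] -> [33, 39, 1, 11] -> [39, 45, 7, 17] -> [7, 17, 39, 45] -> [45, 39, 17, 7] -> [225, 195, 85, 35]
  [44, -6, 30, -16, 29, 19] -> [41, -9, 27, -19, 26, 16] -> [47, -3, 33, -13, 32, 22] -> [-13, -3, 22, 32, 33, 47] -> [47, 33, 32, 22, -3, -13] -> [235, 165, 160, 110, -15, -65]
  [44, 22, -48, 44, 31, 16, 1, 2, -23, -47] -> [41, 19, -51, 41, 28, 13, -2, -1, -26, -50] -> [47, 25, -45, 47, 34, 19, 4, 5, -20, -44] -> [-45, -44, -20, 4, 5, 19, 25, 34, 47, 47] -> [47, 47, 34, 25, 19, 5, 4, -20, -44, -45] -> [235, 235, 170, 125, 95, 25, 20, -100, -220, -225]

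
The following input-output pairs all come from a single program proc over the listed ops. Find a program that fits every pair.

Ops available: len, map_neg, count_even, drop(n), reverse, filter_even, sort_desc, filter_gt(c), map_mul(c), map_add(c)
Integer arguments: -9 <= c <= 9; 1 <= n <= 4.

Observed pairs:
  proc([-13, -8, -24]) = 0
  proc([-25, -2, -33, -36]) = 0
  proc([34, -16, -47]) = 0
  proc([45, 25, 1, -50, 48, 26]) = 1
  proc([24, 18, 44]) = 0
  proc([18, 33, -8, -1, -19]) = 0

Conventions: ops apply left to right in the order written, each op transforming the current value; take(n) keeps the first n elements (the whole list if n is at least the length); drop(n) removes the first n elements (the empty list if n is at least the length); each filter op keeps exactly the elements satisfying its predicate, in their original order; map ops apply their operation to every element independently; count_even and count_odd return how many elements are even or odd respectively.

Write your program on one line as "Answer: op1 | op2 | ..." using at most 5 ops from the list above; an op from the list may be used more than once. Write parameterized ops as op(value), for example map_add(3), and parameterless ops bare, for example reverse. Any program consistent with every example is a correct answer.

reverse | filter_gt(4) | drop(3) | len

Check, running the answer program on each example:
  [-13, -8, -24] -> [-24, -8, -13] -> [] -> [] -> 0
  [-25, -2, -33, -36] -> [-36, -33, -2, -25] -> [] -> [] -> 0
  [34, -16, -47] -> [-47, -16, 34] -> [34] -> [] -> 0
  [45, 25, 1, -50, 48, 26] -> [26, 48, -50, 1, 25, 45] -> [26, 48, 25, 45] -> [45] -> 1
  [24, 18, 44] -> [44, 18, 24] -> [44, 18, 24] -> [] -> 0
  [18, 33, -8, -1, -19] -> [-19, -1, -8, 33, 18] -> [33, 18] -> [] -> 0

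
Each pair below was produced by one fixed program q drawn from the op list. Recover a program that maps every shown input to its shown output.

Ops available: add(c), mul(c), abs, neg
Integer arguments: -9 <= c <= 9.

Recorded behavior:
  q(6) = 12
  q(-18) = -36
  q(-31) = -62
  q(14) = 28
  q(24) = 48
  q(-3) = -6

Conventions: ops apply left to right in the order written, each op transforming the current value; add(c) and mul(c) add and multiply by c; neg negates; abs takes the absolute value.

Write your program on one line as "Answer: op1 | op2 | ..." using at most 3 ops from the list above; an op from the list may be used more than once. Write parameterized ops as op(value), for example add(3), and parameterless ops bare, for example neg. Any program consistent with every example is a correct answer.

mul(-2) | neg

Check, running the answer program on each example:
  6 -> -12 -> 12
  -18 -> 36 -> -36
  -31 -> 62 -> -62
  14 -> -28 -> 28
  24 -> -48 -> 48
  -3 -> 6 -> -6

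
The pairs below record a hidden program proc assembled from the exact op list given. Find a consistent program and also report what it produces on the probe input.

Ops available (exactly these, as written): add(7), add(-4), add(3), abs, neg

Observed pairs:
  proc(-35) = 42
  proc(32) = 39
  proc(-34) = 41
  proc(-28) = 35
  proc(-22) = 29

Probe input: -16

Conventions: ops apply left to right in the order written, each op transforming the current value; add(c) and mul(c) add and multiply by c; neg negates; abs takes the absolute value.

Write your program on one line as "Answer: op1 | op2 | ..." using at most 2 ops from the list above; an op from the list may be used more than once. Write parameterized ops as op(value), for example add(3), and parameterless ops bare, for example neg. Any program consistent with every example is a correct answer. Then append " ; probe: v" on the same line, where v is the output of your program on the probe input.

abs | add(7) ; probe: 23

Check, running the answer program on each example:
  -35 -> 35 -> 42
  32 -> 32 -> 39
  -34 -> 34 -> 41
  -28 -> 28 -> 35
  -22 -> 22 -> 29
  probe: -16 -> 16 -> 23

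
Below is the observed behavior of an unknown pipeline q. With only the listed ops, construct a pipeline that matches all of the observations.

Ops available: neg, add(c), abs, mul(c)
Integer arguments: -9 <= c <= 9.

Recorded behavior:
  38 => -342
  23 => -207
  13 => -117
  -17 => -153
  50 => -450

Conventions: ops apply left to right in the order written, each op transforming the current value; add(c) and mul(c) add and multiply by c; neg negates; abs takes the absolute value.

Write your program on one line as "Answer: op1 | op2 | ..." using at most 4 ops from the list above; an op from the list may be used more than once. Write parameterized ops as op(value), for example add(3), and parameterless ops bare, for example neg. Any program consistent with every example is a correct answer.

neg | abs | neg | mul(9)

Check, running the answer program on each example:
  38 -> -38 -> 38 -> -38 -> -342
  23 -> -23 -> 23 -> -23 -> -207
  13 -> -13 -> 13 -> -13 -> -117
  -17 -> 17 -> 17 -> -17 -> -153
  50 -> -50 -> 50 -> -50 -> -450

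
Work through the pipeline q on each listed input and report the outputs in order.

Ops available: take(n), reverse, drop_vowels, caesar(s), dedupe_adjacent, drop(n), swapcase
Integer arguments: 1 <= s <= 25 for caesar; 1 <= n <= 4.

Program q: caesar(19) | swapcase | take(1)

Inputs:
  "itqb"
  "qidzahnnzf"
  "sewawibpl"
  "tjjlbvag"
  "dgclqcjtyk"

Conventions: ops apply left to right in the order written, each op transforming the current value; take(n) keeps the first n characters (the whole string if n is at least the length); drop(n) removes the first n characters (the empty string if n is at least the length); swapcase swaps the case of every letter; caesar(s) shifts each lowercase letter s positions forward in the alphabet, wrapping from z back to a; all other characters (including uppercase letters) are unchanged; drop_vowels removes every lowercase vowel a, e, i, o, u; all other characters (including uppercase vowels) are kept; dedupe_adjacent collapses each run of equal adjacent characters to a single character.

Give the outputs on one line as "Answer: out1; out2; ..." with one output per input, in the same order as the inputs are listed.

"B"; "J"; "L"; "M"; "W"

Execution, op by op:
  "itqb" -> "bmju" -> "BMJU" -> "B"
  "qidzahnnzf" -> "jbwstaggsy" -> "JBWSTAGGSY" -> "J"
  "sewawibpl" -> "lxptpbuie" -> "LXPTPBUIE" -> "L"
  "tjjlbvag" -> "mcceuotz" -> "MCCEUOTZ" -> "M"
  "dgclqcjtyk" -> "wzvejvcmrd" -> "WZVEJVCMRD" -> "W"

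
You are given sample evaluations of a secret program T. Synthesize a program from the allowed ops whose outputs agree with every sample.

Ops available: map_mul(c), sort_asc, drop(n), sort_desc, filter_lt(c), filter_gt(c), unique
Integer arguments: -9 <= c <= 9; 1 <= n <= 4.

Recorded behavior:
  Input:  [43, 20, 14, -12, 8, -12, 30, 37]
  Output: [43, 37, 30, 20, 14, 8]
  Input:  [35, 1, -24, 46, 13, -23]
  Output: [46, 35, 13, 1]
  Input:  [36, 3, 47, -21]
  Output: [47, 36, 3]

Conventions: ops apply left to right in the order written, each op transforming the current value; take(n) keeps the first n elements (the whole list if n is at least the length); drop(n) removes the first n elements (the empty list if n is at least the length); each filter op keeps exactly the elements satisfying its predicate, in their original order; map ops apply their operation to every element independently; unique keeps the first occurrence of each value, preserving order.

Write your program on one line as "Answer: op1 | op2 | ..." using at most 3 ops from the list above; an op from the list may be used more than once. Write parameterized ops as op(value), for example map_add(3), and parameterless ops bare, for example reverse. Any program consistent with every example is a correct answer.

unique | sort_desc | filter_gt(-6)

Check, running the answer program on each example:
  [43, 20, 14, -12, 8, -12, 30, 37] -> [43, 20, 14, -12, 8, 30, 37] -> [43, 37, 30, 20, 14, 8, -12] -> [43, 37, 30, 20, 14, 8]
  [35, 1, -24, 46, 13, -23] -> [35, 1, -24, 46, 13, -23] -> [46, 35, 13, 1, -23, -24] -> [46, 35, 13, 1]
  [36, 3, 47, -21] -> [36, 3, 47, -21] -> [47, 36, 3, -21] -> [47, 36, 3]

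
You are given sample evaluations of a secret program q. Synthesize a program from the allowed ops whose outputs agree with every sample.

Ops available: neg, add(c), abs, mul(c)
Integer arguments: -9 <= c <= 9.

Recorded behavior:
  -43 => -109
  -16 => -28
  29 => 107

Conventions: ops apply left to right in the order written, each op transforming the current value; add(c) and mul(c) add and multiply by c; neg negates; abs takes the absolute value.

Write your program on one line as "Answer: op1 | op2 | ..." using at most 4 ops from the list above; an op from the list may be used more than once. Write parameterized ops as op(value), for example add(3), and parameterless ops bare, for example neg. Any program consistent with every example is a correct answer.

add(9) | mul(-3) | add(7) | neg

Check, running the answer program on each example:
  -43 -> -34 -> 102 -> 109 -> -109
  -16 -> -7 -> 21 -> 28 -> -28
  29 -> 38 -> -114 -> -107 -> 107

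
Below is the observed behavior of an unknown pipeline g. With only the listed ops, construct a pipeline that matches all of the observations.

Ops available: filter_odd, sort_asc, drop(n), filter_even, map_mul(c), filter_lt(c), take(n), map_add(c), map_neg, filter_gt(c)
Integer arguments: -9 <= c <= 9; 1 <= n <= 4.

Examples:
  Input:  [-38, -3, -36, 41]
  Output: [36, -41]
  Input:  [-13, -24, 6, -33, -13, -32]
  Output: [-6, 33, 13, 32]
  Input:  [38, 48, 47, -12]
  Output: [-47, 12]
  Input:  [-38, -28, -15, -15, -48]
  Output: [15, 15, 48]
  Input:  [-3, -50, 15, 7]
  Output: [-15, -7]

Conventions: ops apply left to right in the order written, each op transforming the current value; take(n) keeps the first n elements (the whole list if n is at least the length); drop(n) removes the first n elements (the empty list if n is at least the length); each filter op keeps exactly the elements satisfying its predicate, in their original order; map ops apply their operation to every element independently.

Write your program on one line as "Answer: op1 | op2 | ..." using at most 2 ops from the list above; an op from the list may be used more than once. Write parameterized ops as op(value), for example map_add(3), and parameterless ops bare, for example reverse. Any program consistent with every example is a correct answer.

map_neg | drop(2)

Check, running the answer program on each example:
  [-38, -3, -36, 41] -> [38, 3, 36, -41] -> [36, -41]
  [-13, -24, 6, -33, -13, -32] -> [13, 24, -6, 33, 13, 32] -> [-6, 33, 13, 32]
  [38, 48, 47, -12] -> [-38, -48, -47, 12] -> [-47, 12]
  [-38, -28, -15, -15, -48] -> [38, 28, 15, 15, 48] -> [15, 15, 48]
  [-3, -50, 15, 7] -> [3, 50, -15, -7] -> [-15, -7]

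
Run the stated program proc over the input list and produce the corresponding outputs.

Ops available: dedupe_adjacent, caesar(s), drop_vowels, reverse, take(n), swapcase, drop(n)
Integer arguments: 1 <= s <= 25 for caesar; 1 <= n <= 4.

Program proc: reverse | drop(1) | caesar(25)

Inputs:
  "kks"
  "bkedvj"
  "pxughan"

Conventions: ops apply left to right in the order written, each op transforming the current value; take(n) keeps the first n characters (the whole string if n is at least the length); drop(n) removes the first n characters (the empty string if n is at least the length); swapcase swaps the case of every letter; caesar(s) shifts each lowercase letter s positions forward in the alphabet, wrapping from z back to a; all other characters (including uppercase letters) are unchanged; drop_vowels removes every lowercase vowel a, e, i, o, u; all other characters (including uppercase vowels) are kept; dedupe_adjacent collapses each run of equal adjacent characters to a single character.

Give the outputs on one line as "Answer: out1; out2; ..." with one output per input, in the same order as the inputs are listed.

Execution, op by op:
  "kks" -> "skk" -> "kk" -> "jj"
  "bkedvj" -> "jvdekb" -> "vdekb" -> "ucdja"
  "pxughan" -> "nahguxp" -> "ahguxp" -> "zgftwo"

"jj"; "ucdja"; "zgftwo"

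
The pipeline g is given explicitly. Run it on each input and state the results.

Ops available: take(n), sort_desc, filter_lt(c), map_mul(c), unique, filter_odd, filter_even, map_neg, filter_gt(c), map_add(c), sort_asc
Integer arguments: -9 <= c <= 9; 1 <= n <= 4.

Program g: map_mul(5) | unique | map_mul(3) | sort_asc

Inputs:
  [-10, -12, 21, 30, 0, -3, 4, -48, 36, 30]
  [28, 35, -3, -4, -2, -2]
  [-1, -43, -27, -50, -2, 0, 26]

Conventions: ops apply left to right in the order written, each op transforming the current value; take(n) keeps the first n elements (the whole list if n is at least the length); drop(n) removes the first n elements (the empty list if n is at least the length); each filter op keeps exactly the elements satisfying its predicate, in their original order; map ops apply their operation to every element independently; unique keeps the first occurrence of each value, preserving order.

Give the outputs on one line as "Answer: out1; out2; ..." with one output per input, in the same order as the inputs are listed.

Execution, op by op:
  [-10, -12, 21, 30, 0, -3, 4, -48, 36, 30] -> [-50, -60, 105, 150, 0, -15, 20, -240, 180, 150] -> [-50, -60, 105, 150, 0, -15, 20, -240, 180] -> [-150, -180, 315, 450, 0, -45, 60, -720, 540] -> [-720, -180, -150, -45, 0, 60, 315, 450, 540]
  [28, 35, -3, -4, -2, -2] -> [140, 175, -15, -20, -10, -10] -> [140, 175, -15, -20, -10] -> [420, 525, -45, -60, -30] -> [-60, -45, -30, 420, 525]
  [-1, -43, -27, -50, -2, 0, 26] -> [-5, -215, -135, -250, -10, 0, 130] -> [-5, -215, -135, -250, -10, 0, 130] -> [-15, -645, -405, -750, -30, 0, 390] -> [-750, -645, -405, -30, -15, 0, 390]

[-720, -180, -150, -45, 0, 60, 315, 450, 540]; [-60, -45, -30, 420, 525]; [-750, -645, -405, -30, -15, 0, 390]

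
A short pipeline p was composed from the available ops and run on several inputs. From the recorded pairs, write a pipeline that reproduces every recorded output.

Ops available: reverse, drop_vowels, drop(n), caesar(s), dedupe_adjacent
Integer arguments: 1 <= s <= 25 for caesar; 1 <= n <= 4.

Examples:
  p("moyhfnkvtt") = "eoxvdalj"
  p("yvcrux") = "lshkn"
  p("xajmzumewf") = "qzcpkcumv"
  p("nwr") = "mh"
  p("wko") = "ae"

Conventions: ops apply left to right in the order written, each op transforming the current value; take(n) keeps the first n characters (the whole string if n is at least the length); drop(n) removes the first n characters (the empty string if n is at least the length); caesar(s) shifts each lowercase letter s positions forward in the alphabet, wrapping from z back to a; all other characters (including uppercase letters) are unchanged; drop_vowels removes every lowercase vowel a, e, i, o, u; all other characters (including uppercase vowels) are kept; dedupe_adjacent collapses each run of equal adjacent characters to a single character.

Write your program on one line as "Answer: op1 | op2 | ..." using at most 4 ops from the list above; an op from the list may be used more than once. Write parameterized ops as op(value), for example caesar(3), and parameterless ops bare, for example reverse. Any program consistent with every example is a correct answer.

drop(1) | dedupe_adjacent | caesar(16)

Check, running the answer program on each example:
  "moyhfnkvtt" -> "oyhfnkvtt" -> "oyhfnkvt" -> "eoxvdalj"
  "yvcrux" -> "vcrux" -> "vcrux" -> "lshkn"
  "xajmzumewf" -> "ajmzumewf" -> "ajmzumewf" -> "qzcpkcumv"
  "nwr" -> "wr" -> "wr" -> "mh"
  "wko" -> "ko" -> "ko" -> "ae"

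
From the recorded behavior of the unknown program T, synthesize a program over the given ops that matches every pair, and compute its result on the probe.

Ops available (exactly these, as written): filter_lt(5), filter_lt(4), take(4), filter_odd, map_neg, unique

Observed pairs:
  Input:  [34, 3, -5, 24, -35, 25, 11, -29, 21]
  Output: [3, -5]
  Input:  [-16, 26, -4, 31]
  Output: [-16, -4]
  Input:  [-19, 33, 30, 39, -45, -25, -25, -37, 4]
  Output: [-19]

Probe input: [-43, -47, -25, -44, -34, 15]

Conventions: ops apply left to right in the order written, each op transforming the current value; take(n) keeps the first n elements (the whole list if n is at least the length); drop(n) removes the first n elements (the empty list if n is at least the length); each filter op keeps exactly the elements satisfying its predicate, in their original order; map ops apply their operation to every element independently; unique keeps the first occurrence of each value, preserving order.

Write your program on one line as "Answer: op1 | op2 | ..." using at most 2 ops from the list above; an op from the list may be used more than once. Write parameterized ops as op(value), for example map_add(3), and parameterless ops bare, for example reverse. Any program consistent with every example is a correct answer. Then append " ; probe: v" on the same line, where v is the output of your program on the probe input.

take(4) | filter_lt(4) ; probe: [-43, -47, -25, -44]

Check, running the answer program on each example:
  [34, 3, -5, 24, -35, 25, 11, -29, 21] -> [34, 3, -5, 24] -> [3, -5]
  [-16, 26, -4, 31] -> [-16, 26, -4, 31] -> [-16, -4]
  [-19, 33, 30, 39, -45, -25, -25, -37, 4] -> [-19, 33, 30, 39] -> [-19]
  probe: [-43, -47, -25, -44, -34, 15] -> [-43, -47, -25, -44] -> [-43, -47, -25, -44]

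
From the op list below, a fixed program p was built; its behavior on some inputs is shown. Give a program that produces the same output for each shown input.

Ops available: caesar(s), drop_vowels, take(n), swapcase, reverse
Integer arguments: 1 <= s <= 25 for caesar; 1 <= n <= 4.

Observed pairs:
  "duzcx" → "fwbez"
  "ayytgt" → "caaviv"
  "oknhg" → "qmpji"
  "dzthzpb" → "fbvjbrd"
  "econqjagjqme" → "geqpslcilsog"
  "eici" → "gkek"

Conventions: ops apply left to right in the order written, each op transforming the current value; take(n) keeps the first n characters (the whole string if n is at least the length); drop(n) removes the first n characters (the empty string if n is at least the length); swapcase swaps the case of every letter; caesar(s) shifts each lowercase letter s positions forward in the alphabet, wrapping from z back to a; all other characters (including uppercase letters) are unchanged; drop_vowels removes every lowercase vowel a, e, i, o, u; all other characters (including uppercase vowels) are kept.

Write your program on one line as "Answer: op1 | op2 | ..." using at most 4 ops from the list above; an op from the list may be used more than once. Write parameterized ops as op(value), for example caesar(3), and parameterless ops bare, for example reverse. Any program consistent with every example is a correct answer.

caesar(25) | reverse | caesar(3) | reverse

Check, running the answer program on each example:
  "duzcx" -> "ctybw" -> "wbytc" -> "zebwf" -> "fwbez"
  "ayytgt" -> "zxxsfs" -> "sfsxxz" -> "vivaac" -> "caaviv"
  "oknhg" -> "njmgf" -> "fgmjn" -> "ijpmq" -> "qmpji"
  "dzthzpb" -> "cysgyoa" -> "aoygsyc" -> "drbjvbf" -> "fbvjbrd"
  "econqjagjqme" -> "dbnmpizfipld" -> "dlpifzipmnbd" -> "gosliclspqeg" -> "geqpslcilsog"
  "eici" -> "dhbh" -> "hbhd" -> "kekg" -> "gkek"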